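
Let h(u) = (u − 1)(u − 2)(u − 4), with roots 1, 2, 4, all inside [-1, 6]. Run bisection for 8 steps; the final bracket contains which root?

4

u = 2.5 gives h = -1.125, negative; keep [2.5, 6]
u = 4.25 gives h = 1.828125, positive; keep [2.5, 4.25]
u = 3.375 gives h = -2.041016, negative; keep [3.375, 4.25]
u = 3.8125 gives h = -0.9558, negative; keep [3.8125, 4.25]
u = 4.03125 gives h = 0.1924, positive; keep [3.8125, 4.03125]
u = 3.921875 gives h = -0.4387, negative; keep [3.921875, 4.03125]
u = 3.9765625 gives h = -0.1379, negative; keep [3.9765625, 4.03125]
u = 4.00390625 gives h = 0.0235, positive; keep [3.9765625, 4.00390625]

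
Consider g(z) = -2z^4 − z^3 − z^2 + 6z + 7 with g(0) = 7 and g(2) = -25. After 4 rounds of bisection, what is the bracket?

midpoint 1: g = 9 > 0 → [1, 2]
midpoint 1.5: g = 0.25 > 0 → [1.5, 2]
midpoint 1.75: g = -9.679688 < 0 → [1.5, 1.75]
midpoint 1.625: g = -4.1274 < 0 → [1.5, 1.625]

[1.5, 1.625]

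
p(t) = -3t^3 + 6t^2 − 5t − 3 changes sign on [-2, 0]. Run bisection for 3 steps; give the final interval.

[-0.5, -0.25]

m = -1, p(m) = 11 (+); new bracket [-1, 0]
m = -0.5, p(m) = 1.375 (+); new bracket [-0.5, 0]
m = -0.25, p(m) = -1.328125 (−); new bracket [-0.5, -0.25]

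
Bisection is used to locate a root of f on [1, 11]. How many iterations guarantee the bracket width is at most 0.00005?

18

Width after n steps is 10/2^n. Need 2^n ≥ 10/0.00005 = 200000.
2^17 = 131072 < 200000 ≤ 2^18 = 262144, so n = 18.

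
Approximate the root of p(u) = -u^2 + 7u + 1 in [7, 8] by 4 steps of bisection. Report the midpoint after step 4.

p(7.5) = -2.75 < 0, so the root lies in [7, 7.5]
p(7.25) = -0.8125 < 0, so the root lies in [7, 7.25]
p(7.125) = 0.109375 > 0, so the root lies in [7.125, 7.25]
p(7.1875) = -0.3477 < 0, so the root lies in [7.125, 7.1875]

7.1875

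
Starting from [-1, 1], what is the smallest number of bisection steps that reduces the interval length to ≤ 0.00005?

16

Width after n steps is 2/2^n. Need 2^n ≥ 2/0.00005 = 40000.
2^15 = 32768 < 40000 ≤ 2^16 = 65536, so n = 16.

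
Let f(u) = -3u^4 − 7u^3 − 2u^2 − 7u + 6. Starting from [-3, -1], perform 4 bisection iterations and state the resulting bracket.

[-2.625, -2.5]

u = -2 gives f = 20, positive; keep [-3, -2]
u = -2.5 gives f = 3.1875, positive; keep [-3, -2.5]
u = -2.75 gives f = -15.871094, negative; keep [-2.75, -2.5]
u = -2.625 gives f = -5.2332, negative; keep [-2.625, -2.5]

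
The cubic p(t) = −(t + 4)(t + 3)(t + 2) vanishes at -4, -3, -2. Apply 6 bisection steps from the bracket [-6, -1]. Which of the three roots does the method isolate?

-4

m = -3.5, p(m) = -0.375 (−); new bracket [-6, -3.5]
m = -4.75, p(m) = 3.609375 (+); new bracket [-4.75, -3.5]
m = -4.125, p(m) = 0.298828 (+); new bracket [-4.125, -3.5]
m = -3.8125, p(m) = -0.2761 (−); new bracket [-4.125, -3.8125]
m = -3.96875, p(m) = -0.0596 (−); new bracket [-4.125, -3.96875]
m = -4.046875, p(m) = 0.1004 (+); new bracket [-4.046875, -3.96875]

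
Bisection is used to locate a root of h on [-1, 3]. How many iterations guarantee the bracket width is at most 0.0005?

13

Width after n steps is 4/2^n. Need 2^n ≥ 4/0.0005 = 8000.
2^12 = 4096 < 8000 ≤ 2^13 = 8192, so n = 13.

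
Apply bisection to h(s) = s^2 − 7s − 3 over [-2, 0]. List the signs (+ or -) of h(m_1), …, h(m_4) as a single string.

midpoint -1: h = 5 > 0 → [-1, 0]
midpoint -0.5: h = 0.75 > 0 → [-0.5, 0]
midpoint -0.25: h = -1.1875 < 0 → [-0.5, -0.25]
midpoint -0.375: h = -0.2344 < 0 → [-0.5, -0.375]

++--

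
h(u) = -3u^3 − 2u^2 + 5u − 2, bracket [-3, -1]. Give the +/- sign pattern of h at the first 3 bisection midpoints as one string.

+--

midpoint -2: h = 4 > 0 → [-2, -1]
midpoint -1.5: h = -3.875 < 0 → [-2, -1.5]
midpoint -1.75: h = -0.796875 < 0 → [-2, -1.75]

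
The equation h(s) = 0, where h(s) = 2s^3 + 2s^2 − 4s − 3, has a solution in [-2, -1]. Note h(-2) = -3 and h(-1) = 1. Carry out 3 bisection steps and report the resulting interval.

[-1.75, -1.625]

midpoint -1.5: h = 0.75 > 0 → [-2, -1.5]
midpoint -1.75: h = -0.59375 < 0 → [-1.75, -1.5]
midpoint -1.625: h = 0.199219 > 0 → [-1.75, -1.625]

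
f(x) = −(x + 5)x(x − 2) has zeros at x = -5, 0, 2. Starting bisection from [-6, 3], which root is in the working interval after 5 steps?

m = -1.5, f(m) = -18.375 (−); new bracket [-6, -1.5]
m = -3.75, f(m) = -26.953125 (−); new bracket [-6, -3.75]
m = -4.875, f(m) = -4.189453 (−); new bracket [-6, -4.875]
m = -5.4375, f(m) = 17.6931 (+); new bracket [-5.4375, -4.875]
m = -5.15625, f(m) = 5.7655 (+); new bracket [-5.15625, -4.875]

-5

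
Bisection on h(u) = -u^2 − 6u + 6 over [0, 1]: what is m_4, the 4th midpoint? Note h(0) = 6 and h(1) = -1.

m = 0.5, h(m) = 2.75 (+); new bracket [0.5, 1]
m = 0.75, h(m) = 0.9375 (+); new bracket [0.75, 1]
m = 0.875, h(m) = -0.015625 (−); new bracket [0.75, 0.875]
m = 0.8125, h(m) = 0.4648 (+); new bracket [0.8125, 0.875]

0.8125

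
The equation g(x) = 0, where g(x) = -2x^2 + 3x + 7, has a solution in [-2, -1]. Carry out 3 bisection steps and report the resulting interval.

[-1.375, -1.25]

m = -1.5, g(m) = -2 (−); new bracket [-1.5, -1]
m = -1.25, g(m) = 0.125 (+); new bracket [-1.5, -1.25]
m = -1.375, g(m) = -0.90625 (−); new bracket [-1.375, -1.25]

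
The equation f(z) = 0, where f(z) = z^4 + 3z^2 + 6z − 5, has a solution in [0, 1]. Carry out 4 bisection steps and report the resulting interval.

m = 0.5, f(m) = -1.1875 (−); new bracket [0.5, 1]
m = 0.75, f(m) = 1.503906 (+); new bracket [0.5, 0.75]
m = 0.625, f(m) = 0.074463 (+); new bracket [0.5, 0.625]
m = 0.5625, f(m) = -0.5757 (−); new bracket [0.5625, 0.625]

[0.5625, 0.625]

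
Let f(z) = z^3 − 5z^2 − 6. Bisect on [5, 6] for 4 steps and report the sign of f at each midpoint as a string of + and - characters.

++--

f(5.5) = 9.125 > 0, so the root lies in [5, 5.5]
f(5.25) = 0.890625 > 0, so the root lies in [5, 5.25]
f(5.125) = -2.716797 < 0, so the root lies in [5.125, 5.25]
f(5.1875) = -0.9543 < 0, so the root lies in [5.1875, 5.25]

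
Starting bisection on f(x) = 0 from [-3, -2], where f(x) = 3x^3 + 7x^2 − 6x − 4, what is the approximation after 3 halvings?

midpoint -2.5: f = 7.875 > 0 → [-3, -2.5]
midpoint -2.75: f = 3.046875 > 0 → [-3, -2.75]
midpoint -2.875: f = -0.181641 < 0 → [-2.875, -2.75]

-2.875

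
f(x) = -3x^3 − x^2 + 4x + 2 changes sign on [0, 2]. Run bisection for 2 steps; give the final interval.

[1, 1.5]

f(1) = 2 > 0, so the root lies in [1, 2]
f(1.5) = -4.375 < 0, so the root lies in [1, 1.5]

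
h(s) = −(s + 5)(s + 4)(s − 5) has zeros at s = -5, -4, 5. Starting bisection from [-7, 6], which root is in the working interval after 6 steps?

midpoint -0.5: h = 86.625 > 0 → [-0.5, 6]
midpoint 2.75: h = 117.703125 > 0 → [2.75, 6]
midpoint 4.375: h = 49.072266 > 0 → [4.375, 6]
midpoint 5.1875: h = -17.5496 < 0 → [4.375, 5.1875]
midpoint 4.78125: h = 18.7888 > 0 → [4.78125, 5.1875]
midpoint 4.984375: h = 1.4016 > 0 → [4.984375, 5.1875]

5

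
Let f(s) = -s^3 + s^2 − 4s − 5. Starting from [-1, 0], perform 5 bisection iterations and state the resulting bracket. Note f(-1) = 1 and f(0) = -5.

f(-0.5) = -2.625 < 0, so the root lies in [-1, -0.5]
f(-0.75) = -1.015625 < 0, so the root lies in [-1, -0.75]
f(-0.875) = -0.064453 < 0, so the root lies in [-1, -0.875]
f(-0.9375) = 0.4529 > 0, so the root lies in [-0.9375, -0.875]
f(-0.90625) = 0.1906 > 0, so the root lies in [-0.90625, -0.875]

[-0.90625, -0.875]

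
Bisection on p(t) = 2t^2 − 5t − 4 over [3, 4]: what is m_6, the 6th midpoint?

3.140625

midpoint 3.5: p = 3 > 0 → [3, 3.5]
midpoint 3.25: p = 0.875 > 0 → [3, 3.25]
midpoint 3.125: p = -0.09375 < 0 → [3.125, 3.25]
midpoint 3.1875: p = 0.3828 > 0 → [3.125, 3.1875]
midpoint 3.15625: p = 0.1426 > 0 → [3.125, 3.15625]
midpoint 3.140625: p = 0.0239 > 0 → [3.125, 3.140625]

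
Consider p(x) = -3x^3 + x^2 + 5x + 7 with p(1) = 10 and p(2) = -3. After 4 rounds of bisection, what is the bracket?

m = 1.5, p(m) = 6.625 (+); new bracket [1.5, 2]
m = 1.75, p(m) = 2.734375 (+); new bracket [1.75, 2]
m = 1.875, p(m) = 0.115234 (+); new bracket [1.875, 2]
m = 1.9375, p(m) = -1.3782 (−); new bracket [1.875, 1.9375]

[1.875, 1.9375]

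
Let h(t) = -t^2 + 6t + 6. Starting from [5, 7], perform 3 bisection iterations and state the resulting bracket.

h(6) = 6 > 0, so the root lies in [6, 7]
h(6.5) = 2.75 > 0, so the root lies in [6.5, 7]
h(6.75) = 0.9375 > 0, so the root lies in [6.75, 7]

[6.75, 7]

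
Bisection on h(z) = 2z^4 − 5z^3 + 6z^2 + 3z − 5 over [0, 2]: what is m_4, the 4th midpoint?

z = 1 gives h = 1, positive; keep [0, 1]
z = 0.5 gives h = -2.5, negative; keep [0.5, 1]
z = 0.75 gives h = -0.851562, negative; keep [0.75, 1]
z = 0.875 gives h = 0.0415, positive; keep [0.75, 0.875]

0.875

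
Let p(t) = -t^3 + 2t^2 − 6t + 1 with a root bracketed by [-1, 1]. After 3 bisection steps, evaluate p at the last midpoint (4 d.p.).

t = 0 gives p = 1, positive; keep [0, 1]
t = 0.5 gives p = -1.625, negative; keep [0, 0.5]
t = 0.25 gives p = -0.390625, negative; keep [0, 0.25]

-0.3906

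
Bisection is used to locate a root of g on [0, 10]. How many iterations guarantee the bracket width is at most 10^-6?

Width after n steps is 10/2^n. Need 2^n ≥ 10/10^-6 = 10000000.
2^23 = 8388608 < 10000000 ≤ 2^24 = 16777216, so n = 24.

24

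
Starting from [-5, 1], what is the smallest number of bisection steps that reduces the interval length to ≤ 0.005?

11

Width after n steps is 6/2^n. Need 2^n ≥ 6/0.005 = 1200.
2^10 = 1024 < 1200 ≤ 2^11 = 2048, so n = 11.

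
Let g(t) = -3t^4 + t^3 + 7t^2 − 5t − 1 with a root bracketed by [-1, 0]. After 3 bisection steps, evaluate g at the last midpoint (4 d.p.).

g(-0.5) = 2.9375 > 0, so the root lies in [-0.5, 0]
g(-0.25) = 0.660156 > 0, so the root lies in [-0.25, 0]
g(-0.125) = -0.268311 < 0, so the root lies in [-0.25, -0.125]

-0.2683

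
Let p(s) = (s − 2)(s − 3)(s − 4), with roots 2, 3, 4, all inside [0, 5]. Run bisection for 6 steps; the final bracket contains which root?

2

p(2.5) = 0.375 > 0, so the root lies in [0, 2.5]
p(1.25) = -3.609375 < 0, so the root lies in [1.25, 2.5]
p(1.875) = -0.298828 < 0, so the root lies in [1.875, 2.5]
p(2.1875) = 0.2761 > 0, so the root lies in [1.875, 2.1875]
p(2.03125) = 0.0596 > 0, so the root lies in [1.875, 2.03125]
p(1.953125) = -0.1004 < 0, so the root lies in [1.953125, 2.03125]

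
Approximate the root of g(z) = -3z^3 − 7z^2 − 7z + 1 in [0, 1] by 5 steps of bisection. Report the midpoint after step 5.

0.15625

m = 0.5, g(m) = -4.625 (−); new bracket [0, 0.5]
m = 0.25, g(m) = -1.234375 (−); new bracket [0, 0.25]
m = 0.125, g(m) = 0.009766 (+); new bracket [0.125, 0.25]
m = 0.1875, g(m) = -0.5784 (−); new bracket [0.125, 0.1875]
m = 0.15625, g(m) = -0.2761 (−); new bracket [0.125, 0.15625]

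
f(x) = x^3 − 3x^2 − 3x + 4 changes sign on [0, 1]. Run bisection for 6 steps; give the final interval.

m = 0.5, f(m) = 1.875 (+); new bracket [0.5, 1]
m = 0.75, f(m) = 0.484375 (+); new bracket [0.75, 1]
m = 0.875, f(m) = -0.251953 (−); new bracket [0.75, 0.875]
m = 0.8125, f(m) = 0.1184 (+); new bracket [0.8125, 0.875]
m = 0.84375, f(m) = -0.0663 (−); new bracket [0.8125, 0.84375]
m = 0.828125, f(m) = 0.0262 (+); new bracket [0.828125, 0.84375]

[0.828125, 0.84375]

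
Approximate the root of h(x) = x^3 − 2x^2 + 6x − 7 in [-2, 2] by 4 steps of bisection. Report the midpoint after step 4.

h(0) = -7 < 0, so the root lies in [0, 2]
h(1) = -2 < 0, so the root lies in [1, 2]
h(1.5) = 0.875 > 0, so the root lies in [1, 1.5]
h(1.25) = -0.6719 < 0, so the root lies in [1.25, 1.5]

1.25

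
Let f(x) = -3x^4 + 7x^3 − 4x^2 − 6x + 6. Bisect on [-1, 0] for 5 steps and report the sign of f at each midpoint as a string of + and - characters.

++++-

x = -0.5 gives f = 6.9375, positive; keep [-1, -0.5]
x = -0.75 gives f = 4.347656, positive; keep [-1, -0.75]
x = -0.875 gives f = 1.739502, positive; keep [-1, -0.875]
x = -0.9375 gives f = 0.0241, positive; keep [-1, -0.9375]
x = -0.96875 gives f = -0.9477, negative; keep [-0.96875, -0.9375]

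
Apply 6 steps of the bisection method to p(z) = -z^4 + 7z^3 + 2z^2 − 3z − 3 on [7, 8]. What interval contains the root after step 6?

[7.203125, 7.21875]

m = 7.5, p(m) = -123.9375 (−); new bracket [7, 7.5]
m = 7.25, p(m) = -14.894531 (−); new bracket [7, 7.25]
m = 7.125, p(m) = 31.943115 (+); new bracket [7.125, 7.25]
m = 7.1875, p(m) = 9.1377 (+); new bracket [7.1875, 7.25]
m = 7.21875, p(m) = -2.7231 (−); new bracket [7.1875, 7.21875]
m = 7.203125, p(m) = 3.2459 (+); new bracket [7.203125, 7.21875]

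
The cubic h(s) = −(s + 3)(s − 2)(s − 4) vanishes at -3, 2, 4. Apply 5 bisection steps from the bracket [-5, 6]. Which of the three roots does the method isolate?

-3

s = 0.5 gives h = -18.375, negative; keep [-5, 0.5]
s = -2.25 gives h = -19.921875, negative; keep [-5, -2.25]
s = -3.625 gives h = 26.806641, positive; keep [-3.625, -2.25]
s = -2.9375 gives h = -2.1409, negative; keep [-3.625, -2.9375]
s = -3.28125 gives h = 10.8152, positive; keep [-3.28125, -2.9375]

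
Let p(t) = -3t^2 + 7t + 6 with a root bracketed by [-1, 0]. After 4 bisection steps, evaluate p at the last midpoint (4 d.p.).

-0.2305

midpoint -0.5: p = 1.75 > 0 → [-1, -0.5]
midpoint -0.75: p = -0.9375 < 0 → [-0.75, -0.5]
midpoint -0.625: p = 0.453125 > 0 → [-0.75, -0.625]
midpoint -0.6875: p = -0.2305 < 0 → [-0.6875, -0.625]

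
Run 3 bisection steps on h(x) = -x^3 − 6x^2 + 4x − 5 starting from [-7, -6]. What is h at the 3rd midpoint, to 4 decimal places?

midpoint -6.5: h = -9.875 < 0 → [-7, -6.5]
midpoint -6.75: h = 2.171875 > 0 → [-6.75, -6.5]
midpoint -6.625: h = -4.068359 < 0 → [-6.75, -6.625]

-4.0684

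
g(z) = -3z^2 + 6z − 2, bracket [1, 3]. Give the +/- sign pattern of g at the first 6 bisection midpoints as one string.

-+--+-

m = 2, g(m) = -2 (−); new bracket [1, 2]
m = 1.5, g(m) = 0.25 (+); new bracket [1.5, 2]
m = 1.75, g(m) = -0.6875 (−); new bracket [1.5, 1.75]
m = 1.625, g(m) = -0.1719 (−); new bracket [1.5, 1.625]
m = 1.5625, g(m) = 0.0508 (+); new bracket [1.5625, 1.625]
m = 1.59375, g(m) = -0.0576 (−); new bracket [1.5625, 1.59375]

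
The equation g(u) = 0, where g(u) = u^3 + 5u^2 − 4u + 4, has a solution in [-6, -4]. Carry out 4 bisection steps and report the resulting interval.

[-5.875, -5.75]

g(-5) = 24 > 0, so the root lies in [-6, -5]
g(-5.5) = 10.875 > 0, so the root lies in [-6, -5.5]
g(-5.75) = 2.203125 > 0, so the root lies in [-6, -5.75]
g(-5.875) = -2.7012 < 0, so the root lies in [-5.875, -5.75]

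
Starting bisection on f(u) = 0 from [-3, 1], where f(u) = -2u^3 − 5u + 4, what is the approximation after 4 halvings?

u = -1 gives f = 11, positive; keep [-1, 1]
u = 0 gives f = 4, positive; keep [0, 1]
u = 0.5 gives f = 1.25, positive; keep [0.5, 1]
u = 0.75 gives f = -0.5938, negative; keep [0.5, 0.75]

0.75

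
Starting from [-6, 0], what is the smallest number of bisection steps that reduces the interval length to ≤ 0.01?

Width after n steps is 6/2^n. Need 2^n ≥ 6/0.01 = 600.
2^9 = 512 < 600 ≤ 2^10 = 1024, so n = 10.

10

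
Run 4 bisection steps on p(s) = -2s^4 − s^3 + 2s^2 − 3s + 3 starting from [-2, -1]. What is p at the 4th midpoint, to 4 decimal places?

midpoint -1.5: p = 5.25 > 0 → [-2, -1.5]
midpoint -1.75: p = 0.976562 > 0 → [-2, -1.75]
midpoint -1.875: p = -2.471191 < 0 → [-1.875, -1.75]
midpoint -1.8125: p = -0.6223 < 0 → [-1.8125, -1.75]

-0.6223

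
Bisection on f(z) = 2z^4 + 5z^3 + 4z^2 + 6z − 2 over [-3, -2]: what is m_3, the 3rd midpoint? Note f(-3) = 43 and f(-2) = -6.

f(-2.5) = 8 > 0, so the root lies in [-2.5, -2]
f(-2.25) = -0.945312 < 0, so the root lies in [-2.5, -2.25]
f(-2.375) = 2.963379 > 0, so the root lies in [-2.375, -2.25]

-2.375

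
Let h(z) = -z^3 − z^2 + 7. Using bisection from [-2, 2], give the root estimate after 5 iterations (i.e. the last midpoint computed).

1.625

m = 0, h(m) = 7 (+); new bracket [0, 2]
m = 1, h(m) = 5 (+); new bracket [1, 2]
m = 1.5, h(m) = 1.375 (+); new bracket [1.5, 2]
m = 1.75, h(m) = -1.4219 (−); new bracket [1.5, 1.75]
m = 1.625, h(m) = 0.0684 (+); new bracket [1.625, 1.75]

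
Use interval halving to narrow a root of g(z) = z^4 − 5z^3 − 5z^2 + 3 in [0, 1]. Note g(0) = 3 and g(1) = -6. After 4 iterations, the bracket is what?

[0.5625, 0.625]

g(0.5) = 1.1875 > 0, so the root lies in [0.5, 1]
g(0.75) = -1.605469 < 0, so the root lies in [0.5, 0.75]
g(0.625) = -0.02124 < 0, so the root lies in [0.5, 0.625]
g(0.5625) = 0.6282 > 0, so the root lies in [0.5625, 0.625]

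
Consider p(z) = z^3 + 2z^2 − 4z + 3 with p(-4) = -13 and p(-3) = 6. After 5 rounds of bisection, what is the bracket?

[-3.4375, -3.40625]

m = -3.5, p(m) = -1.375 (−); new bracket [-3.5, -3]
m = -3.25, p(m) = 2.796875 (+); new bracket [-3.5, -3.25]
m = -3.375, p(m) = 0.837891 (+); new bracket [-3.5, -3.375]
m = -3.4375, p(m) = -0.2361 (−); new bracket [-3.4375, -3.375]
m = -3.40625, p(m) = 0.3089 (+); new bracket [-3.4375, -3.40625]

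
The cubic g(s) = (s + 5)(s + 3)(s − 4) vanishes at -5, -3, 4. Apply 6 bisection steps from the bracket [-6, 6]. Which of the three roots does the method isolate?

g(0) = -60 < 0, so the root lies in [0, 6]
g(3) = -48 < 0, so the root lies in [3, 6]
g(4.5) = 35.625 > 0, so the root lies in [3, 4.5]
g(3.75) = -14.7656 < 0, so the root lies in [3.75, 4.5]
g(4.125) = 8.127 > 0, so the root lies in [3.75, 4.125]
g(3.9375) = -3.8752 < 0, so the root lies in [3.9375, 4.125]

4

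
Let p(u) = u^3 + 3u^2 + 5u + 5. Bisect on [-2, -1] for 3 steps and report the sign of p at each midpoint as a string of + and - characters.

u = -1.5 gives p = 0.875, positive; keep [-2, -1.5]
u = -1.75 gives p = 0.078125, positive; keep [-2, -1.75]
u = -1.875 gives p = -0.419922, negative; keep [-1.875, -1.75]

++-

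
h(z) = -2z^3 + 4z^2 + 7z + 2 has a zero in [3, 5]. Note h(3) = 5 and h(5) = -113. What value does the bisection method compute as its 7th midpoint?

3.203125

z = 4 gives h = -34, negative; keep [3, 4]
z = 3.5 gives h = -10.25, negative; keep [3, 3.5]
z = 3.25 gives h = -1.65625, negative; keep [3, 3.25]
z = 3.125 gives h = 1.9023, positive; keep [3.125, 3.25]
z = 3.1875 gives h = 0.1821, positive; keep [3.1875, 3.25]
z = 3.21875 gives h = -0.7221, negative; keep [3.1875, 3.21875]
z = 3.203125 gives h = -0.2663, negative; keep [3.1875, 3.203125]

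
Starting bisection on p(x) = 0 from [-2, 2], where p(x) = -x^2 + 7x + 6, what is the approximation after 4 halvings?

midpoint 0: p = 6 > 0 → [-2, 0]
midpoint -1: p = -2 < 0 → [-1, 0]
midpoint -0.5: p = 2.25 > 0 → [-1, -0.5]
midpoint -0.75: p = 0.1875 > 0 → [-1, -0.75]

-0.75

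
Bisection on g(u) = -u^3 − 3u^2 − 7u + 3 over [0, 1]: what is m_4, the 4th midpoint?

u = 0.5 gives g = -1.375, negative; keep [0, 0.5]
u = 0.25 gives g = 1.046875, positive; keep [0.25, 0.5]
u = 0.375 gives g = -0.099609, negative; keep [0.25, 0.375]
u = 0.3125 gives g = 0.489, positive; keep [0.3125, 0.375]

0.3125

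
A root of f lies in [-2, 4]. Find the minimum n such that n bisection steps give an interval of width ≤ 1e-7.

Width after n steps is 6/2^n. Need 2^n ≥ 6/1e-7 = 60000000.
2^25 = 33554432 < 60000000 ≤ 2^26 = 67108864, so n = 26.

26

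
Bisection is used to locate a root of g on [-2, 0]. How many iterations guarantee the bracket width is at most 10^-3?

Width after n steps is 2/2^n. Need 2^n ≥ 2/10^-3 = 2000.
2^10 = 1024 < 2000 ≤ 2^11 = 2048, so n = 11.

11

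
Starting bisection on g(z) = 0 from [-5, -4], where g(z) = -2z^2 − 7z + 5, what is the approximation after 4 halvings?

-4.0625

midpoint -4.5: g = -4 < 0 → [-4.5, -4]
midpoint -4.25: g = -1.375 < 0 → [-4.25, -4]
midpoint -4.125: g = -0.15625 < 0 → [-4.125, -4]
midpoint -4.0625: g = 0.4297 > 0 → [-4.125, -4.0625]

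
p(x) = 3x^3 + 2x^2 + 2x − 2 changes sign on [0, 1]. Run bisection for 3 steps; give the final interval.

[0.5, 0.625]

x = 0.5 gives p = -0.125, negative; keep [0.5, 1]
x = 0.75 gives p = 1.890625, positive; keep [0.5, 0.75]
x = 0.625 gives p = 0.763672, positive; keep [0.5, 0.625]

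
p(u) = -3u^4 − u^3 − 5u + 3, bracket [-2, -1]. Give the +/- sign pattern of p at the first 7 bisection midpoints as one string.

-+++--+

m = -1.5, p(m) = -1.3125 (−); new bracket [-1.5, -1]
m = -1.25, p(m) = 3.878906 (+); new bracket [-1.5, -1.25]
m = -1.375, p(m) = 1.751221 (+); new bracket [-1.5, -1.375]
m = -1.4375, p(m) = 0.3479 (+); new bracket [-1.5, -1.4375]
m = -1.46875, p(m) = -0.4487 (−); new bracket [-1.46875, -1.4375]
m = -1.453125, p(m) = -0.0422 (−); new bracket [-1.453125, -1.4375]
m = -1.4453125, p(m) = 0.1549 (+); new bracket [-1.453125, -1.4453125]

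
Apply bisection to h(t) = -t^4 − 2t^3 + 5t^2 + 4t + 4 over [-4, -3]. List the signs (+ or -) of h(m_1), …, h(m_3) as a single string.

-+-

m = -3.5, h(m) = -13.0625 (−); new bracket [-3.5, -3]
m = -3.25, h(m) = 0.902344 (+); new bracket [-3.5, -3.25]
m = -3.375, h(m) = -5.406494 (−); new bracket [-3.375, -3.25]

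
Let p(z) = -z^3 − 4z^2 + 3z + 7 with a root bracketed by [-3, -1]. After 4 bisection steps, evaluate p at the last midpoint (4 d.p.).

midpoint -2: p = -7 < 0 → [-2, -1]
midpoint -1.5: p = -3.125 < 0 → [-1.5, -1]
midpoint -1.25: p = -1.046875 < 0 → [-1.25, -1]
midpoint -1.125: p = -0.0137 < 0 → [-1.125, -1]

-0.0137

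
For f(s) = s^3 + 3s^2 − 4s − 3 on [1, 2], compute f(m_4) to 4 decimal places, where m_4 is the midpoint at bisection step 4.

0.4197

s = 1.5 gives f = 1.125, positive; keep [1, 1.5]
s = 1.25 gives f = -1.359375, negative; keep [1.25, 1.5]
s = 1.375 gives f = -0.228516, negative; keep [1.375, 1.5]
s = 1.4375 gives f = 0.4197, positive; keep [1.375, 1.4375]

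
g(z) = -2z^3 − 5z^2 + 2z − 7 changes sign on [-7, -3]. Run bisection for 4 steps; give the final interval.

g(-5) = 108 > 0, so the root lies in [-5, -3]
g(-4) = 33 > 0, so the root lies in [-4, -3]
g(-3.5) = 10.5 > 0, so the root lies in [-3.5, -3]
g(-3.25) = 2.3438 > 0, so the root lies in [-3.25, -3]

[-3.25, -3]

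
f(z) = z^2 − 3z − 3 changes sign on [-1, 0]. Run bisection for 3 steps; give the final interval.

[-0.875, -0.75]

midpoint -0.5: f = -1.25 < 0 → [-1, -0.5]
midpoint -0.75: f = -0.1875 < 0 → [-1, -0.75]
midpoint -0.875: f = 0.390625 > 0 → [-0.875, -0.75]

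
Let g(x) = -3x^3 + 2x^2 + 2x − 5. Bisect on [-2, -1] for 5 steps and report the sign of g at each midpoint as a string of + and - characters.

g(-1.5) = 6.625 > 0, so the root lies in [-1.5, -1]
g(-1.25) = 1.484375 > 0, so the root lies in [-1.25, -1]
g(-1.125) = -0.447266 < 0, so the root lies in [-1.25, -1.125]
g(-1.1875) = 0.469 > 0, so the root lies in [-1.1875, -1.125]
g(-1.15625) = -0.0013 < 0, so the root lies in [-1.1875, -1.15625]

++-+-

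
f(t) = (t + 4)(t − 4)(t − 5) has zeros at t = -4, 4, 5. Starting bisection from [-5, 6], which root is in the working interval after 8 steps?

-4

f(0.5) = 70.875 > 0, so the root lies in [-5, 0.5]
f(-2.25) = 79.296875 > 0, so the root lies in [-5, -2.25]
f(-3.625) = 24.662109 > 0, so the root lies in [-5, -3.625]
f(-4.3125) = -24.1907 < 0, so the root lies in [-4.3125, -3.625]
f(-3.96875) = 2.2334 > 0, so the root lies in [-4.3125, -3.96875]
f(-4.140625) = -10.464 < 0, so the root lies in [-4.140625, -3.96875]
f(-4.0546875) = -3.9885 < 0, so the root lies in [-4.0546875, -3.96875]
f(-4.01171875) = -0.8461 < 0, so the root lies in [-4.01171875, -3.96875]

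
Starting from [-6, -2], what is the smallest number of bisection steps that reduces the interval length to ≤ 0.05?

Width after n steps is 4/2^n. Need 2^n ≥ 4/0.05 = 80.
2^6 = 64 < 80 ≤ 2^7 = 128, so n = 7.

7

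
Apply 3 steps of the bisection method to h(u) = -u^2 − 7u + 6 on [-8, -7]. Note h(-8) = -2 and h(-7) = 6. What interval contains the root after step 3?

midpoint -7.5: h = 2.25 > 0 → [-8, -7.5]
midpoint -7.75: h = 0.1875 > 0 → [-8, -7.75]
midpoint -7.875: h = -0.890625 < 0 → [-7.875, -7.75]

[-7.875, -7.75]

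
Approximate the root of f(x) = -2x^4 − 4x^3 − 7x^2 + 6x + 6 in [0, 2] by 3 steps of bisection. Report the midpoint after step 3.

0.75

f(1) = -1 < 0, so the root lies in [0, 1]
f(0.5) = 6.625 > 0, so the root lies in [0.5, 1]
f(0.75) = 4.242188 > 0, so the root lies in [0.75, 1]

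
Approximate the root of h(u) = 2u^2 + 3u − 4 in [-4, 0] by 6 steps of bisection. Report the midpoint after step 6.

-2.3125

m = -2, h(m) = -2 (−); new bracket [-4, -2]
m = -3, h(m) = 5 (+); new bracket [-3, -2]
m = -2.5, h(m) = 1 (+); new bracket [-2.5, -2]
m = -2.25, h(m) = -0.625 (−); new bracket [-2.5, -2.25]
m = -2.375, h(m) = 0.1562 (+); new bracket [-2.375, -2.25]
m = -2.3125, h(m) = -0.2422 (−); new bracket [-2.375, -2.3125]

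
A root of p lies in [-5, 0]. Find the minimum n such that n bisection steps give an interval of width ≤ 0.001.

Width after n steps is 5/2^n. Need 2^n ≥ 5/0.001 = 5000.
2^12 = 4096 < 5000 ≤ 2^13 = 8192, so n = 13.

13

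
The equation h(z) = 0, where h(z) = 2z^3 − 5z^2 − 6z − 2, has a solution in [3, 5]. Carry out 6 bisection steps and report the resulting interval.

m = 4, h(m) = 22 (+); new bracket [3, 4]
m = 3.5, h(m) = 1.5 (+); new bracket [3, 3.5]
m = 3.25, h(m) = -5.65625 (−); new bracket [3.25, 3.5]
m = 3.375, h(m) = -2.3164 (−); new bracket [3.375, 3.5]
m = 3.4375, h(m) = -0.4692 (−); new bracket [3.4375, 3.5]
m = 3.46875, h(m) = 0.4999 (+); new bracket [3.4375, 3.46875]

[3.4375, 3.46875]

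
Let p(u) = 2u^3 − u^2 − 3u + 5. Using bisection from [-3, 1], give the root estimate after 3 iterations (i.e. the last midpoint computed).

-1.5

p(-1) = 5 > 0, so the root lies in [-3, -1]
p(-2) = -9 < 0, so the root lies in [-2, -1]
p(-1.5) = 0.5 > 0, so the root lies in [-2, -1.5]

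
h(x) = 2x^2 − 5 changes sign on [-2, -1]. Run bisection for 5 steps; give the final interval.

[-1.59375, -1.5625]

midpoint -1.5: h = -0.5 < 0 → [-2, -1.5]
midpoint -1.75: h = 1.125 > 0 → [-1.75, -1.5]
midpoint -1.625: h = 0.28125 > 0 → [-1.625, -1.5]
midpoint -1.5625: h = -0.1172 < 0 → [-1.625, -1.5625]
midpoint -1.59375: h = 0.0801 > 0 → [-1.59375, -1.5625]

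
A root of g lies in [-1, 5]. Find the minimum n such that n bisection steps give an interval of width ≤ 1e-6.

Width after n steps is 6/2^n. Need 2^n ≥ 6/1e-6 = 6000000.
2^22 = 4194304 < 6000000 ≤ 2^23 = 8388608, so n = 23.

23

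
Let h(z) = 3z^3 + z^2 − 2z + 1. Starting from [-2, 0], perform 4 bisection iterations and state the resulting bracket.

[-1.25, -1.125]

z = -1 gives h = 1, positive; keep [-2, -1]
z = -1.5 gives h = -3.875, negative; keep [-1.5, -1]
z = -1.25 gives h = -0.796875, negative; keep [-1.25, -1]
z = -1.125 gives h = 0.2441, positive; keep [-1.25, -1.125]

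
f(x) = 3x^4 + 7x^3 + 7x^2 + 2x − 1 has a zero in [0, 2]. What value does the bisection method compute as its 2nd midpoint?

0.5

f(1) = 18 > 0, so the root lies in [0, 1]
f(0.5) = 2.8125 > 0, so the root lies in [0, 0.5]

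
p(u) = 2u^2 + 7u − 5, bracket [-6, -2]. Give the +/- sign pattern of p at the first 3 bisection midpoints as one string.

-++

midpoint -4: p = -1 < 0 → [-6, -4]
midpoint -5: p = 10 > 0 → [-5, -4]
midpoint -4.5: p = 4 > 0 → [-4.5, -4]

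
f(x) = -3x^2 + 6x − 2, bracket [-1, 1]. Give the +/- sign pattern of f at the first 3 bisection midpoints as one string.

x = 0 gives f = -2, negative; keep [0, 1]
x = 0.5 gives f = 0.25, positive; keep [0, 0.5]
x = 0.25 gives f = -0.6875, negative; keep [0.25, 0.5]

-+-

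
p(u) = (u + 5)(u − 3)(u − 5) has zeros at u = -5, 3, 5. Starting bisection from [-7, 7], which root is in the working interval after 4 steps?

p(0) = 75 > 0, so the root lies in [-7, 0]
p(-3.5) = 82.875 > 0, so the root lies in [-7, -3.5]
p(-5.25) = -21.140625 < 0, so the root lies in [-5.25, -3.5]
p(-4.375) = 43.2129 > 0, so the root lies in [-5.25, -4.375]

-5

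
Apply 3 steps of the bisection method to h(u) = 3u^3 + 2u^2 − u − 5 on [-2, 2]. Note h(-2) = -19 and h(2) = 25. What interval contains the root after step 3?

[1, 1.5]

h(0) = -5 < 0, so the root lies in [0, 2]
h(1) = -1 < 0, so the root lies in [1, 2]
h(1.5) = 8.125 > 0, so the root lies in [1, 1.5]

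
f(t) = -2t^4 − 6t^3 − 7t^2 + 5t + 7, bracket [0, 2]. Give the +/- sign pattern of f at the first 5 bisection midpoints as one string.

f(1) = -3 < 0, so the root lies in [0, 1]
f(0.5) = 6.875 > 0, so the root lies in [0.5, 1]
f(0.75) = 3.648438 > 0, so the root lies in [0.75, 1]
f(0.875) = 0.8237 > 0, so the root lies in [0.875, 1]
f(0.9375) = -0.9536 < 0, so the root lies in [0.875, 0.9375]

-+++-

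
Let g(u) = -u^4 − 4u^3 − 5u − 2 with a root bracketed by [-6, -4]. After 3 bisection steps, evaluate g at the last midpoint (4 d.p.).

m = -5, g(m) = -102 (−); new bracket [-5, -4]
m = -4.5, g(m) = -25.0625 (−); new bracket [-4.5, -4]
m = -4.25, g(m) = 0.058594 (+); new bracket [-4.5, -4.25]

0.0586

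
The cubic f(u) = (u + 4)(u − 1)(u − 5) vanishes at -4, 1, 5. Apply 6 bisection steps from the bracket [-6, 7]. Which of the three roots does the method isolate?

m = 0.5, f(m) = 10.125 (+); new bracket [-6, 0.5]
m = -2.75, f(m) = 36.328125 (+); new bracket [-6, -2.75]
m = -4.375, f(m) = -18.896484 (−); new bracket [-4.375, -2.75]
m = -3.5625, f(m) = 17.0916 (+); new bracket [-4.375, -3.5625]
m = -3.96875, f(m) = 1.3926 (+); new bracket [-4.375, -3.96875]
m = -4.171875, f(m) = -8.153 (−); new bracket [-4.171875, -3.96875]

-4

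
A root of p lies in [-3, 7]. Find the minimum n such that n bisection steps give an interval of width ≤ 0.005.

11

Width after n steps is 10/2^n. Need 2^n ≥ 10/0.005 = 2000.
2^10 = 1024 < 2000 ≤ 2^11 = 2048, so n = 11.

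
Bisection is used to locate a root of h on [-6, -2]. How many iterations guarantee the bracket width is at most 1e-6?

Width after n steps is 4/2^n. Need 2^n ≥ 4/1e-6 = 4000000.
2^21 = 2097152 < 4000000 ≤ 2^22 = 4194304, so n = 22.

22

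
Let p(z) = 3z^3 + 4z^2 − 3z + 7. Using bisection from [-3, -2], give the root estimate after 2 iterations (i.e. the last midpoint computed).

m = -2.5, p(m) = -7.375 (−); new bracket [-2.5, -2]
m = -2.25, p(m) = -0.171875 (−); new bracket [-2.25, -2]

-2.25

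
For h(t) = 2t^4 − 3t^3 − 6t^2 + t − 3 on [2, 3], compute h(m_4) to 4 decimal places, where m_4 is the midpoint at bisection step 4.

2.4524

m = 2.5, h(m) = -6.75 (−); new bracket [2.5, 3]
m = 2.75, h(m) = 6.367188 (+); new bracket [2.5, 2.75]
m = 2.625, h(m) = -1.020996 (−); new bracket [2.625, 2.75]
m = 2.6875, h(m) = 2.4524 (+); new bracket [2.625, 2.6875]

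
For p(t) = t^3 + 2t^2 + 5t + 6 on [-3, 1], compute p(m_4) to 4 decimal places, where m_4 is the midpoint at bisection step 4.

0.9219

m = -1, p(m) = 2 (+); new bracket [-3, -1]
m = -2, p(m) = -4 (−); new bracket [-2, -1]
m = -1.5, p(m) = -0.375 (−); new bracket [-1.5, -1]
m = -1.25, p(m) = 0.9219 (+); new bracket [-1.5, -1.25]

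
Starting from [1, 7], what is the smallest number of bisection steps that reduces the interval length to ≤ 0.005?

Width after n steps is 6/2^n. Need 2^n ≥ 6/0.005 = 1200.
2^10 = 1024 < 1200 ≤ 2^11 = 2048, so n = 11.

11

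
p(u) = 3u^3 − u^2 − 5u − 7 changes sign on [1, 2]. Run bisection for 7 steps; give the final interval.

[1.875, 1.8828125]

p(1.5) = -6.625 < 0, so the root lies in [1.5, 2]
p(1.75) = -2.734375 < 0, so the root lies in [1.75, 2]
p(1.875) = -0.115234 < 0, so the root lies in [1.875, 2]
p(1.9375) = 1.3782 > 0, so the root lies in [1.875, 1.9375]
p(1.90625) = 0.6157 > 0, so the root lies in [1.875, 1.90625]
p(1.890625) = 0.2463 > 0, so the root lies in [1.875, 1.890625]
p(1.8828125) = 0.0646 > 0, so the root lies in [1.875, 1.8828125]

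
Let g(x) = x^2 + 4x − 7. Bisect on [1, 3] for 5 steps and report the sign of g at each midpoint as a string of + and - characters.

g(2) = 5 > 0, so the root lies in [1, 2]
g(1.5) = 1.25 > 0, so the root lies in [1, 1.5]
g(1.25) = -0.4375 < 0, so the root lies in [1.25, 1.5]
g(1.375) = 0.3906 > 0, so the root lies in [1.25, 1.375]
g(1.3125) = -0.0273 < 0, so the root lies in [1.3125, 1.375]

++-+-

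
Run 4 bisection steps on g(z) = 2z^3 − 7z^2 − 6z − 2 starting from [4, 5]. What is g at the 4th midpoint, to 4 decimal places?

z = 4.5 gives g = 11.5, positive; keep [4, 4.5]
z = 4.25 gives g = -0.40625, negative; keep [4.25, 4.5]
z = 4.375 gives g = 5.246094, positive; keep [4.25, 4.375]
z = 4.3125 gives g = 2.3462, positive; keep [4.25, 4.3125]

2.3462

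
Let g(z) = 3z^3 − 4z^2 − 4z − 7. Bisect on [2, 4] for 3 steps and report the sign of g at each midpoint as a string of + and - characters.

midpoint 3: g = 26 > 0 → [2, 3]
midpoint 2.5: g = 4.875 > 0 → [2, 2.5]
midpoint 2.25: g = -2.078125 < 0 → [2.25, 2.5]

++-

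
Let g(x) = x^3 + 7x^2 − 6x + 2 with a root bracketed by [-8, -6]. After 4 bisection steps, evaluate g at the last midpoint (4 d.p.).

-5.0137

m = -7, g(m) = 44 (+); new bracket [-8, -7]
m = -7.5, g(m) = 18.875 (+); new bracket [-8, -7.5]
m = -7.75, g(m) = 3.453125 (+); new bracket [-8, -7.75]
m = -7.875, g(m) = -5.0137 (−); new bracket [-7.875, -7.75]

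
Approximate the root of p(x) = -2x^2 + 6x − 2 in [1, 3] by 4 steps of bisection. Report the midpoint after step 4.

x = 2 gives p = 2, positive; keep [2, 3]
x = 2.5 gives p = 0.5, positive; keep [2.5, 3]
x = 2.75 gives p = -0.625, negative; keep [2.5, 2.75]
x = 2.625 gives p = -0.0312, negative; keep [2.5, 2.625]

2.625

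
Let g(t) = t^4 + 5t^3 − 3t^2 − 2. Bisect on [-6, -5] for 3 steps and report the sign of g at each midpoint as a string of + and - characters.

g(-5.5) = -9.5625 < 0, so the root lies in [-6, -5.5]
g(-5.75) = 41.394531 > 0, so the root lies in [-5.75, -5.5]
g(-5.625) = 14.314697 > 0, so the root lies in [-5.625, -5.5]

-++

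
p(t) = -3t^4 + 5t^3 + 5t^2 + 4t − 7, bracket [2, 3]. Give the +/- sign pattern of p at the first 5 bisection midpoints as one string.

-++-+

m = 2.5, p(m) = -4.8125 (−); new bracket [2, 2.5]
m = 2.25, p(m) = 7.378906 (+); new bracket [2.25, 2.5]
m = 2.375, p(m) = 2.235596 (+); new bracket [2.375, 2.5]
m = 2.4375, p(m) = -1.033 (−); new bracket [2.375, 2.4375]
m = 2.40625, p(m) = 0.6629 (+); new bracket [2.40625, 2.4375]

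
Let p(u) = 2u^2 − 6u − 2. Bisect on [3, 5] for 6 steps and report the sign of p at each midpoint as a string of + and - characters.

++-++-

p(4) = 6 > 0, so the root lies in [3, 4]
p(3.5) = 1.5 > 0, so the root lies in [3, 3.5]
p(3.25) = -0.375 < 0, so the root lies in [3.25, 3.5]
p(3.375) = 0.5312 > 0, so the root lies in [3.25, 3.375]
p(3.3125) = 0.0703 > 0, so the root lies in [3.25, 3.3125]
p(3.28125) = -0.1543 < 0, so the root lies in [3.28125, 3.3125]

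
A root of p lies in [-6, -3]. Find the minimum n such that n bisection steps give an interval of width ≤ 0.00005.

16

Width after n steps is 3/2^n. Need 2^n ≥ 3/0.00005 = 60000.
2^15 = 32768 < 60000 ≤ 2^16 = 65536, so n = 16.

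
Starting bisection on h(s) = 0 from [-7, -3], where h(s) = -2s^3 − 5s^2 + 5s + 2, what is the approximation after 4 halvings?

h(-5) = 102 > 0, so the root lies in [-5, -3]
h(-4) = 30 > 0, so the root lies in [-4, -3]
h(-3.5) = 9 > 0, so the root lies in [-3.5, -3]
h(-3.25) = 1.5938 > 0, so the root lies in [-3.25, -3]

-3.25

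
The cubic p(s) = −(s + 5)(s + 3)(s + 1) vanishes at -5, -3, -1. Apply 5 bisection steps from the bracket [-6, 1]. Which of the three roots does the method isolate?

midpoint -2.5: p = 1.875 > 0 → [-2.5, 1]
midpoint -0.75: p = -2.390625 < 0 → [-2.5, -0.75]
midpoint -1.625: p = 2.900391 > 0 → [-1.625, -0.75]
midpoint -1.1875: p = 1.2957 > 0 → [-1.1875, -0.75]
midpoint -0.96875: p = -0.2559 < 0 → [-1.1875, -0.96875]

-1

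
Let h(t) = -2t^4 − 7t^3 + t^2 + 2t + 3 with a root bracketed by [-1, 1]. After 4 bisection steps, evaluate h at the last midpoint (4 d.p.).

-0.3462

h(0) = 3 > 0, so the root lies in [0, 1]
h(0.5) = 3.25 > 0, so the root lies in [0.5, 1]
h(0.75) = 1.476562 > 0, so the root lies in [0.75, 1]
h(0.875) = -0.3462 < 0, so the root lies in [0.75, 0.875]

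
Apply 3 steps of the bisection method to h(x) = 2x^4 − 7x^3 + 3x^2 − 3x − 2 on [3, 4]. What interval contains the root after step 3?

x = 3.5 gives h = 24.25, positive; keep [3, 3.5]
x = 3.25 gives h = 2.773438, positive; keep [3, 3.25]
x = 3.125 gives h = -4.966309, negative; keep [3.125, 3.25]

[3.125, 3.25]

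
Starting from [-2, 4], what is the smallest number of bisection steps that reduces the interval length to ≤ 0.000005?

21

Width after n steps is 6/2^n. Need 2^n ≥ 6/0.000005 = 1200000.
2^20 = 1048576 < 1200000 ≤ 2^21 = 2097152, so n = 21.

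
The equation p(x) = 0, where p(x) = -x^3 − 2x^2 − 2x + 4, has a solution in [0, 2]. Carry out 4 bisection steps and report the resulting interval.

[0.875, 1]

p(1) = -1 < 0, so the root lies in [0, 1]
p(0.5) = 2.375 > 0, so the root lies in [0.5, 1]
p(0.75) = 0.953125 > 0, so the root lies in [0.75, 1]
p(0.875) = 0.0488 > 0, so the root lies in [0.875, 1]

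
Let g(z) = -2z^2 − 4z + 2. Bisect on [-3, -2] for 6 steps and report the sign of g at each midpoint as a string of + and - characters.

-++-+-

g(-2.5) = -0.5 < 0, so the root lies in [-2.5, -2]
g(-2.25) = 0.875 > 0, so the root lies in [-2.5, -2.25]
g(-2.375) = 0.21875 > 0, so the root lies in [-2.5, -2.375]
g(-2.4375) = -0.1328 < 0, so the root lies in [-2.4375, -2.375]
g(-2.40625) = 0.0449 > 0, so the root lies in [-2.4375, -2.40625]
g(-2.421875) = -0.0435 < 0, so the root lies in [-2.421875, -2.40625]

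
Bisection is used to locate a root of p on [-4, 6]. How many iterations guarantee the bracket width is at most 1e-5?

Width after n steps is 10/2^n. Need 2^n ≥ 10/1e-5 = 1000000.
2^19 = 524288 < 1000000 ≤ 2^20 = 1048576, so n = 20.

20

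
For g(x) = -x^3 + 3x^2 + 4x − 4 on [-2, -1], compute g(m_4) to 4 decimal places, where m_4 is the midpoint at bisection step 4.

x = -1.5 gives g = 0.125, positive; keep [-1.5, -1]
x = -1.25 gives g = -2.359375, negative; keep [-1.5, -1.25]
x = -1.375 gives g = -1.228516, negative; keep [-1.5, -1.375]
x = -1.4375 gives g = -0.5803, negative; keep [-1.5, -1.4375]

-0.5803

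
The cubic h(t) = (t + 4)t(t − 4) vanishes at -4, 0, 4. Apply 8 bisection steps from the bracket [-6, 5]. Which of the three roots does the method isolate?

midpoint -0.5: h = 7.875 > 0 → [-6, -0.5]
midpoint -3.25: h = 17.671875 > 0 → [-6, -3.25]
midpoint -4.625: h = -24.931641 < 0 → [-4.625, -3.25]
midpoint -3.9375: h = 1.9534 > 0 → [-4.625, -3.9375]
midpoint -4.28125: h = -9.9715 < 0 → [-4.28125, -3.9375]
midpoint -4.109375: h = -3.6449 < 0 → [-4.109375, -3.9375]
midpoint -4.0234375: h = -0.7566 < 0 → [-4.0234375, -3.9375]
midpoint -3.98046875: h = 0.6204 > 0 → [-4.0234375, -3.98046875]

-4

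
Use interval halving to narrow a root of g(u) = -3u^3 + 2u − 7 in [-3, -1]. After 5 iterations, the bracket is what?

midpoint -2: g = 13 > 0 → [-2, -1]
midpoint -1.5: g = 0.125 > 0 → [-1.5, -1]
midpoint -1.25: g = -3.640625 < 0 → [-1.5, -1.25]
midpoint -1.375: g = -1.9512 < 0 → [-1.5, -1.375]
midpoint -1.4375: g = -0.9636 < 0 → [-1.5, -1.4375]

[-1.5, -1.4375]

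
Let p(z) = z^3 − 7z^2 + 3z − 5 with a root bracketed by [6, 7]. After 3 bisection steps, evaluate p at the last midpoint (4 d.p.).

-1.5840

midpoint 6.5: p = -6.625 < 0 → [6.5, 7]
midpoint 6.75: p = 3.859375 > 0 → [6.5, 6.75]
midpoint 6.625: p = -1.583984 < 0 → [6.625, 6.75]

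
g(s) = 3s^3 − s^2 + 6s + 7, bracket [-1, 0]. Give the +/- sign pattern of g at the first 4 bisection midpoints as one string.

++--

s = -0.5 gives g = 3.375, positive; keep [-1, -0.5]
s = -0.75 gives g = 0.671875, positive; keep [-1, -0.75]
s = -0.875 gives g = -1.025391, negative; keep [-0.875, -0.75]
s = -0.8125 gives g = -0.1443, negative; keep [-0.8125, -0.75]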